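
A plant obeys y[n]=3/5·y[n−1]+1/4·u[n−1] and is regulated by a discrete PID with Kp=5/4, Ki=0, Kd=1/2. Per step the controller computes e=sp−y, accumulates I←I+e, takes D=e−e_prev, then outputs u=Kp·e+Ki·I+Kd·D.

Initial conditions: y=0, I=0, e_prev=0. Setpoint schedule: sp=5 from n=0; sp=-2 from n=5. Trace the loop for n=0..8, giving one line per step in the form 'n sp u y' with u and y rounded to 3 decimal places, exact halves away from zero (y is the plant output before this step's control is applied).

0 5 8.750 0.000
1 5 2.422 2.188
2 5 3.987 1.918
3 5 3.451 2.148
4 5 3.559 2.151
5 -2 -8.740 2.181
6 -2 0.125 -0.877
7 -2 -2.072 -0.495
8 -2 -1.321 -0.815

(exact arithmetic carried between steps; '≈' marks a value shown rounded to 6 d.p. or computed from one; I and e_prev carry over from the previous line; the table rounds u and y to 3 d.p., halves away from zero)
n=0: y=0, sp=5, e=sp−y=5; I=5, D=e−e_prev=5; u=5/4·5+0·5+1/2·5=8.75; next y=3/5·0+1/4·8.75=2.1875
n=1: y=2.1875, sp=5, e=sp−y=2.8125; I=7.8125, D=e−e_prev=-2.1875; u=5/4·2.8125+0·7.8125+1/2·(-2.1875)=2.421875; next y=3/5·2.1875+1/4·2.421875≈1.917969
n=2: y≈1.917969, sp=5, e=sp−y≈3.082031; I≈10.894531, D=e−e_prev≈0.269531; u=5/4·3.082031+0·10.894531+1/2·0.269531≈3.987305; next y=3/5·1.917969+1/4·3.987305≈2.147607
n=3: y≈2.147607, sp=5, e=sp−y≈2.852393; I≈13.746924, D=e−e_prev≈-0.229639; u=5/4·2.852393+0·13.746924+1/2·(-0.229639)≈3.450671; next y=3/5·2.147607+1/4·3.450671≈2.151232
n=4: y≈2.151232, sp=5, e=sp−y≈2.848768; I≈16.595692, D=e−e_prev≈-0.003625; u=5/4·2.848768+0·16.595692+1/2·(-0.003625)≈3.559147; next y=3/5·2.151232+1/4·3.559147≈2.180526
n=5: y≈2.180526, sp=-2, e=sp−y≈-4.180526; I≈12.415165, D=e−e_prev≈-7.029294; u=5/4·(-4.180526)+0·12.415165+1/2·(-7.029294)≈-8.740305; next y=3/5·2.180526+1/4·(-8.740305)≈-0.876760
n=6: y≈-0.876760, sp=-2, e=sp−y≈-1.123240; I≈11.291926, D=e−e_prev≈3.057287; u=5/4·(-1.123240)+0·11.291926+1/2·3.057287≈0.124594; next y=3/5·(-0.876760)+1/4·0.124594≈-0.494908
n=7: y≈-0.494908, sp=-2, e=sp−y≈-1.505092; I≈9.786834, D=e−e_prev≈-0.381853; u=5/4·(-1.505092)+0·9.786834+1/2·(-0.381853)≈-2.072292; next y=3/5·(-0.494908)+1/4·(-2.072292)≈-0.815018
n=8: y≈-0.815018, sp=-2, e=sp−y≈-1.184982; I≈8.601851, D=e−e_prev≈0.320110; u=5/4·(-1.184982)+0·8.601851+1/2·0.320110≈-1.321173; next y=3/5·(-0.815018)+1/4·(-1.321173)≈-0.819304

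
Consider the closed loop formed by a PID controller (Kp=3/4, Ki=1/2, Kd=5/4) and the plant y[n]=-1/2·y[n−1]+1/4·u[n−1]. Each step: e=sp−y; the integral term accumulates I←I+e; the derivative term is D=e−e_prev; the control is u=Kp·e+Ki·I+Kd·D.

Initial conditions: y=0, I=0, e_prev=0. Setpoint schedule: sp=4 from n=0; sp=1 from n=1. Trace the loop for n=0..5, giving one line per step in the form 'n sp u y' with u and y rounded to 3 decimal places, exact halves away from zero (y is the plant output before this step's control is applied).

0 4 10.000 0.000
1 1 -6.750 2.500
2 1 12.969 -2.938
3 1 -10.980 4.711
4 1 21.253 -5.101
5 1 -20.371 7.864

(exact arithmetic carried between steps; '≈' marks a value shown rounded to 6 d.p. or computed from one; I and e_prev carry over from the previous line; the table rounds u and y to 3 d.p., halves away from zero)
n=0: y=0, sp=4, e=sp−y=4; I=4, D=e−e_prev=4; u=3/4·4+1/2·4+5/4·4=10; next y=-1/2·0+1/4·10=2.5
n=1: y=2.5, sp=1, e=sp−y=-1.5; I=2.5, D=e−e_prev=-5.5; u=3/4·(-1.5)+1/2·2.5+5/4·(-5.5)=-6.75; next y=-1/2·2.5+1/4·(-6.75)=-2.9375
n=2: y=-2.9375, sp=1, e=sp−y=3.9375; I=6.4375, D=e−e_prev=5.4375; u=3/4·3.9375+1/2·6.4375+5/4·5.4375=12.96875; next y=-1/2·(-2.9375)+1/4·12.96875≈4.710938
n=3: y≈4.710938, sp=1, e=sp−y≈-3.710938; I≈2.726563, D=e−e_prev≈-7.648438; u=3/4·(-3.710938)+1/2·2.726563+5/4·(-7.648438)≈-10.980469; next y=-1/2·4.710938+1/4·(-10.980469)≈-5.100586
n=4: y≈-5.100586, sp=1, e=sp−y≈6.100586; I≈8.827148, D=e−e_prev≈9.811523; u=3/4·6.100586+1/2·8.827148+5/4·9.811523≈21.253418; next y=-1/2·(-5.100586)+1/4·21.253418≈7.863647
n=5: y≈7.863647, sp=1, e=sp−y≈-6.863647; I≈1.963501, D=e−e_prev≈-12.964233; u=3/4·(-6.863647)+1/2·1.963501+5/4·(-12.964233)≈-20.371277; next y=-1/2·7.863647+1/4·(-20.371277)≈-9.024643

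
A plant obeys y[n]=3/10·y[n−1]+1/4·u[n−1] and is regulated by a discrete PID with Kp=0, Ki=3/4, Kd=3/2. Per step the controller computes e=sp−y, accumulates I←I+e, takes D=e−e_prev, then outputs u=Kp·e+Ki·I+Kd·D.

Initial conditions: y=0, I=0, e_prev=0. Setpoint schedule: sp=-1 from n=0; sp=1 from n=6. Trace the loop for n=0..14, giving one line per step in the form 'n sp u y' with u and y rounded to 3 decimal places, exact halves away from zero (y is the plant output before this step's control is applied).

0 -1 -2.250 0.000
1 -1 -0.234 -0.563
2 -1 -2.160 -0.227
3 -1 -1.380 -0.608
4 -1 -2.427 -0.527
5 -1 -2.126 -0.765
6 1 1.833 -0.761
7 1 -2.070 0.230
8 1 1.520 -0.449
9 1 0.027 0.246
10 1 2.006 0.081
11 1 1.446 0.526
12 1 2.484 0.519
13 1 2.256 0.777
14 1 2.764 0.797

(exact arithmetic carried between steps; '≈' marks a value shown rounded to 6 d.p. or computed from one; I and e_prev carry over from the previous line; the table rounds u and y to 3 d.p., halves away from zero)
n=0: y=0, sp=-1, e=sp−y=-1; I=-1, D=e−e_prev=-1; u=0·(-1)+3/4·(-1)+3/2·(-1)=-2.25; next y=3/10·0+1/4·(-2.25)=-0.5625
n=1: y=-0.5625, sp=-1, e=sp−y=-0.4375; I=-1.4375, D=e−e_prev=0.5625; u=0·(-0.4375)+3/4·(-1.4375)+3/2·0.5625=-0.234375; next y=3/10·(-0.5625)+1/4·(-0.234375)≈-0.227344
n=2: y≈-0.227344, sp=-1, e=sp−y≈-0.772656; I≈-2.210156, D=e−e_prev≈-0.335156; u=0·(-0.772656)+3/4·(-2.210156)+3/2·(-0.335156)≈-2.160352; next y=3/10·(-0.227344)+1/4·(-2.160352)≈-0.608291
n=3: y≈-0.608291, sp=-1, e=sp−y≈-0.391709; I≈-2.601865, D=e−e_prev≈0.380947; u=0·(-0.391709)+3/4·(-2.601865)+3/2·0.380947≈-1.379978; next y=3/10·(-0.608291)+1/4·(-1.379978)≈-0.527482
n=4: y≈-0.527482, sp=-1, e=sp−y≈-0.472518; I≈-3.074383, D=e−e_prev≈-0.080809; u=0·(-0.472518)+3/4·(-3.074383)+3/2·(-0.080809)≈-2.427001; next y=3/10·(-0.527482)+1/4·(-2.427001)≈-0.764995
n=5: y≈-0.764995, sp=-1, e=sp−y≈-0.235005; I≈-3.309389, D=e−e_prev≈0.237513; u=0·(-0.235005)+3/4·(-3.309389)+3/2·0.237513≈-2.125772; next y=3/10·(-0.764995)+1/4·(-2.125772)≈-0.760941
n=6: y≈-0.760941, sp=1, e=sp−y≈1.760941; I≈-1.548447, D=e−e_prev≈1.995947; u=0·1.760941+3/4·(-1.548447)+3/2·1.995947≈1.832584; next y=3/10·(-0.760941)+1/4·1.832584≈0.229864
n=7: y≈0.229864, sp=1, e=sp−y≈0.770136; I≈-0.778311, D=e−e_prev≈-0.990805; u=0·0.770136+3/4·(-0.778311)+3/2·(-0.990805)≈-2.069941; next y=3/10·0.229864+1/4·(-2.069941)≈-0.448526
n=8: y≈-0.448526, sp=1, e=sp−y≈1.448526; I≈0.670215, D=e−e_prev≈0.678390; u=0·1.448526+3/4·0.670215+3/2·0.678390≈1.520246; next y=3/10·(-0.448526)+1/4·1.520246≈0.245504
n=9: y≈0.245504, sp=1, e=sp−y≈0.754496; I≈1.424712, D=e−e_prev≈-0.694030; u=0·0.754496+3/4·1.424712+3/2·(-0.694030)≈0.027489; next y=3/10·0.245504+1/4·0.027489≈0.080523
n=10: y≈0.080523, sp=1, e=sp−y≈0.919477; I≈2.344188, D=e−e_prev≈0.164980; u=0·0.919477+3/4·2.344188+3/2·0.164980≈2.005612; next y=3/10·0.080523+1/4·2.005612≈0.525560
n=11: y≈0.525560, sp=1, e=sp−y≈0.474440; I≈2.818628, D=e−e_prev≈-0.445037; u=0·0.474440+3/4·2.818628+3/2·(-0.445037)≈1.446416; next y=3/10·0.525560+1/4·1.446416≈0.519272
n=12: y≈0.519272, sp=1, e=sp−y≈0.480728; I≈3.299356, D=e−e_prev≈0.006288; u=0·0.480728+3/4·3.299356+3/2·0.006288≈2.483949; next y=3/10·0.519272+1/4·2.483949≈0.776769
n=13: y≈0.776769, sp=1, e=sp−y≈0.223231; I≈3.522587, D=e−e_prev≈-0.257497; u=0·0.223231+3/4·3.522587+3/2·(-0.257497)≈2.255695; next y=3/10·0.776769+1/4·2.255695≈0.796954
n=14: y≈0.796954, sp=1, e=sp−y≈0.203046; I≈3.725633, D=e−e_prev≈-0.020186; u=0·0.203046+3/4·3.725633+3/2·(-0.020186)≈2.763946; next y=3/10·0.796954+1/4·2.763946≈0.930073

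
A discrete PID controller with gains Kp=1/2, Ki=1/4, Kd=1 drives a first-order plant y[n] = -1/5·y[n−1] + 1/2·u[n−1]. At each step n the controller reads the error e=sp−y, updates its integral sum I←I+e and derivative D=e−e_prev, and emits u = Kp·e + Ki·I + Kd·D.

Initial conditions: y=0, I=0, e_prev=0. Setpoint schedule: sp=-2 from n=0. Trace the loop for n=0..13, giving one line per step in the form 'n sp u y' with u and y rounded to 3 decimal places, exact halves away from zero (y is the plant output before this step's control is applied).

(exact arithmetic carried between steps; '≈' marks a value shown rounded to 6 d.p. or computed from one; I and e_prev carry over from the previous line; the table rounds u and y to 3 d.p., halves away from zero)
n=0: y=0, sp=-2, e=sp−y=-2; I=-2, D=e−e_prev=-2; u=1/2·(-2)+1/4·(-2)+1·(-2)=-3.5; next y=-1/5·0+1/2·(-3.5)=-1.75
n=1: y=-1.75, sp=-2, e=sp−y=-0.25; I=-2.25, D=e−e_prev=1.75; u=1/2·(-0.25)+1/4·(-2.25)+1·1.75=1.0625; next y=-1/5·(-1.75)+1/2·1.0625=0.88125
n=2: y=0.88125, sp=-2, e=sp−y=-2.88125; I=-5.13125, D=e−e_prev=-2.63125; u=1/2·(-2.88125)+1/4·(-5.13125)+1·(-2.63125)≈-5.354688; next y=-1/5·0.88125+1/2·(-5.354688)≈-2.853594
n=3: y≈-2.853594, sp=-2, e=sp−y≈0.853594; I≈-4.277656, D=e−e_prev≈3.734844; u=1/2·0.853594+1/4·(-4.277656)+1·3.734844≈3.092227; next y=-1/5·(-2.853594)+1/2·3.092227≈2.116832
n=4: y≈2.116832, sp=-2, e=sp−y≈-4.116832; I≈-8.394488, D=e−e_prev≈-4.970426; u=1/2·(-4.116832)+1/4·(-8.394488)+1·(-4.970426)≈-9.127464; next y=-1/5·2.116832+1/2·(-9.127464)≈-4.987098
n=5: y≈-4.987098, sp=-2, e=sp−y≈2.987098; I≈-5.407390, D=e−e_prev≈7.103930; u=1/2·2.987098+1/4·(-5.407390)+1·7.103930≈7.245632; next y=-1/5·(-4.987098)+1/2·7.245632≈4.620236
n=6: y≈4.620236, sp=-2, e=sp−y≈-6.620236; I≈-12.027626, D=e−e_prev≈-9.607334; u=1/2·(-6.620236)+1/4·(-12.027626)+1·(-9.607334)≈-15.924358; next y=-1/5·4.620236+1/2·(-15.924358)≈-8.886226
n=7: y≈-8.886226, sp=-2, e=sp−y≈6.886226; I≈-5.141399, D=e−e_prev≈13.506462; u=1/2·6.886226+1/4·(-5.141399)+1·13.506462≈15.664225; next y=-1/5·(-8.886226)+1/2·15.664225≈9.609358
n=8: y≈9.609358, sp=-2, e=sp−y≈-11.609358; I≈-16.750757, D=e−e_prev≈-18.495584; u=1/2·(-11.609358)+1/4·(-16.750757)+1·(-18.495584)≈-28.487952; next y=-1/5·9.609358+1/2·(-28.487952)≈-16.165848
n=9: y≈-16.165848, sp=-2, e=sp−y≈14.165848; I≈-2.584909, D=e−e_prev≈25.775206; u=1/2·14.165848+1/4·(-2.584909)+1·25.775206≈32.211902; next y=-1/5·(-16.165848)+1/2·32.211902≈19.339121
n=10: y≈19.339121, sp=-2, e=sp−y≈-21.339121; I≈-23.924030, D=e−e_prev≈-35.504968; u=1/2·(-21.339121)+1/4·(-23.924030)+1·(-35.504968)≈-52.155536; next y=-1/5·19.339121+1/2·(-52.155536)≈-29.945592
n=11: y≈-29.945592, sp=-2, e=sp−y≈27.945592; I≈4.021562, D=e−e_prev≈49.284713; u=1/2·27.945592+1/4·4.021562+1·49.284713≈64.262900; next y=-1/5·(-29.945592)+1/2·64.262900≈38.120568
n=12: y≈38.120568, sp=-2, e=sp−y≈-40.120568; I≈-36.099006, D=e−e_prev≈-68.066161; u=1/2·(-40.120568)+1/4·(-36.099006)+1·(-68.066161)≈-97.151196; next y=-1/5·38.120568+1/2·(-97.151196)≈-56.199712
n=13: y≈-56.199712, sp=-2, e=sp−y≈54.199712; I≈18.100706, D=e−e_prev≈94.320280; u=1/2·54.199712+1/4·18.100706+1·94.320280≈125.945312; next y=-1/5·(-56.199712)+1/2·125.945312≈74.212599

0 -2 -3.500 0.000
1 -2 1.063 -1.750
2 -2 -5.355 0.881
3 -2 3.092 -2.854
4 -2 -9.127 2.117
5 -2 7.246 -4.987
6 -2 -15.924 4.620
7 -2 15.664 -8.886
8 -2 -28.488 9.609
9 -2 32.212 -16.166
10 -2 -52.156 19.339
11 -2 64.263 -29.946
12 -2 -97.151 38.121
13 -2 125.945 -56.200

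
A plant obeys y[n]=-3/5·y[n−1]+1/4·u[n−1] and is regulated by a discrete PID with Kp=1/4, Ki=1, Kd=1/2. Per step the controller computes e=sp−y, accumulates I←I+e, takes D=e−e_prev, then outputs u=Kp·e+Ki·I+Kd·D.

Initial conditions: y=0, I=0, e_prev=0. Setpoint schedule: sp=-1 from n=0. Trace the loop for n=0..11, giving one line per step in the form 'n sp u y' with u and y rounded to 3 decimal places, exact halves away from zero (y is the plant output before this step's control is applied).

0 -1 -1.750 0.000
1 -1 -1.484 -0.438
2 -1 -2.841 -0.109
3 -1 -2.629 -0.645
4 -1 -3.908 -0.270
5 -1 -3.497 -0.815
6 -1 -4.707 -0.385
7 -1 -4.126 -0.945
8 -1 -5.303 -0.464
9 -1 -4.578 -1.047
10 -1 -5.751 -0.516
11 -1 -4.899 -1.128

(exact arithmetic carried between steps; '≈' marks a value shown rounded to 6 d.p. or computed from one; I and e_prev carry over from the previous line; the table rounds u and y to 3 d.p., halves away from zero)
n=0: y=0, sp=-1, e=sp−y=-1; I=-1, D=e−e_prev=-1; u=1/4·(-1)+1·(-1)+1/2·(-1)=-1.75; next y=-3/5·0+1/4·(-1.75)=-0.4375
n=1: y=-0.4375, sp=-1, e=sp−y=-0.5625; I=-1.5625, D=e−e_prev=0.4375; u=1/4·(-0.5625)+1·(-1.5625)+1/2·0.4375=-1.484375; next y=-3/5·(-0.4375)+1/4·(-1.484375)≈-0.108594
n=2: y≈-0.108594, sp=-1, e=sp−y≈-0.891406; I≈-2.453906, D=e−e_prev≈-0.328906; u=1/4·(-0.891406)+1·(-2.453906)+1/2·(-0.328906)≈-2.841211; next y=-3/5·(-0.108594)+1/4·(-2.841211)≈-0.645146
n=3: y≈-0.645146, sp=-1, e=sp−y≈-0.354854; I≈-2.808760, D=e−e_prev≈0.536553; u=1/4·(-0.354854)+1·(-2.808760)+1/2·0.536553≈-2.629197; next y=-3/5·(-0.645146)+1/4·(-2.629197)≈-0.270211
n=4: y≈-0.270211, sp=-1, e=sp−y≈-0.729789; I≈-3.538548, D=e−e_prev≈-0.374935; u=1/4·(-0.729789)+1·(-3.538548)+1/2·(-0.374935)≈-3.908463; next y=-3/5·(-0.270211)+1/4·(-3.908463)≈-0.814989
n=5: y≈-0.814989, sp=-1, e=sp−y≈-0.185011; I≈-3.723559, D=e−e_prev≈0.544778; u=1/4·(-0.185011)+1·(-3.723559)+1/2·0.544778≈-3.497423; next y=-3/5·(-0.814989)+1/4·(-3.497423)≈-0.385362
n=6: y≈-0.385362, sp=-1, e=sp−y≈-0.614638; I≈-4.338197, D=e−e_prev≈-0.429627; u=1/4·(-0.614638)+1·(-4.338197)+1/2·(-0.429627)≈-4.706670; next y=-3/5·(-0.385362)+1/4·(-4.706670)≈-0.945450
n=7: y≈-0.945450, sp=-1, e=sp−y≈-0.054550; I≈-4.392747, D=e−e_prev≈0.560088; u=1/4·(-0.054550)+1·(-4.392747)+1/2·0.560088≈-4.126341; next y=-3/5·(-0.945450)+1/4·(-4.126341)≈-0.464315
n=8: y≈-0.464315, sp=-1, e=sp−y≈-0.535685; I≈-4.928432, D=e−e_prev≈-0.481135; u=1/4·(-0.535685)+1·(-4.928432)+1/2·(-0.481135)≈-5.302920; next y=-3/5·(-0.464315)+1/4·(-5.302920)≈-1.047141
n=9: y≈-1.047141, sp=-1, e=sp−y≈0.047141; I≈-4.881291, D=e−e_prev≈0.582826; u=1/4·0.047141+1·(-4.881291)+1/2·0.582826≈-4.578093; next y=-3/5·(-1.047141)+1/4·(-4.578093)≈-0.516239
n=10: y≈-0.516239, sp=-1, e=sp−y≈-0.483761; I≈-5.365052, D=e−e_prev≈-0.530902; u=1/4·(-0.483761)+1·(-5.365052)+1/2·(-0.530902)≈-5.751444; next y=-3/5·(-0.516239)+1/4·(-5.751444)≈-1.128118
n=11: y≈-1.128118, sp=-1, e=sp−y≈0.128118; I≈-5.236934, D=e−e_prev≈0.611879; u=1/4·0.128118+1·(-5.236934)+1/2·0.611879≈-4.898965; next y=-3/5·(-1.128118)+1/4·(-4.898965)≈-0.547871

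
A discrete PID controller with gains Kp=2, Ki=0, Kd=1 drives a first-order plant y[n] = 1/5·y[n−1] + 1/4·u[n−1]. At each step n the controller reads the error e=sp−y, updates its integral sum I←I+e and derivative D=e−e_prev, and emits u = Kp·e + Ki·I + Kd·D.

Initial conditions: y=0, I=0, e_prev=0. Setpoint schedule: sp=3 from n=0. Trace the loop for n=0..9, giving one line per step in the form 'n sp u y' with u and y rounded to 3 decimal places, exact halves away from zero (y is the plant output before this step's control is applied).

(exact arithmetic carried between steps; '≈' marks a value shown rounded to 6 d.p. or computed from one; I and e_prev carry over from the previous line; the table rounds u and y to 3 d.p., halves away from zero)
n=0: y=0, sp=3, e=sp−y=3; I=3, D=e−e_prev=3; u=2·3+0·3+1·3=9; next y=1/5·0+1/4·9=2.25
n=1: y=2.25, sp=3, e=sp−y=0.75; I=3.75, D=e−e_prev=-2.25; u=2·0.75+0·3.75+1·(-2.25)=-0.75; next y=1/5·2.25+1/4·(-0.75)=0.2625
n=2: y=0.2625, sp=3, e=sp−y=2.7375; I=6.4875, D=e−e_prev=1.9875; u=2·2.7375+0·6.4875+1·1.9875=7.4625; next y=1/5·0.2625+1/4·7.4625=1.918125
n=3: y=1.918125, sp=3, e=sp−y=1.081875; I=7.569375, D=e−e_prev=-1.655625; u=2·1.081875+0·7.569375+1·(-1.655625)=0.508125; next y=1/5·1.918125+1/4·0.508125≈0.510656
n=4: y≈0.510656, sp=3, e=sp−y≈2.489344; I≈10.058719, D=e−e_prev≈1.407469; u=2·2.489344+0·10.058719+1·1.407469≈6.386156; next y=1/5·0.510656+1/4·6.386156≈1.698670
n=5: y≈1.698670, sp=3, e=sp−y≈1.301330; I≈11.360048, D=e−e_prev≈-1.188014; u=2·1.301330+0·11.360048+1·(-1.188014)≈1.414645; next y=1/5·1.698670+1/4·1.414645≈0.693395
n=6: y≈0.693395, sp=3, e=sp−y≈2.306605; I≈13.666653, D=e−e_prev≈1.005275; u=2·2.306605+0·13.666653+1·1.005275≈5.618484; next y=1/5·0.693395+1/4·5.618484≈1.543300
n=7: y≈1.543300, sp=3, e=sp−y≈1.456700; I≈15.123353, D=e−e_prev≈-0.849905; u=2·1.456700+0·15.123353+1·(-0.849905)≈2.063495; next y=1/5·1.543300+1/4·2.063495≈0.824534
n=8: y≈0.824534, sp=3, e=sp−y≈2.175466; I≈17.298819, D=e−e_prev≈0.718766; u=2·2.175466+0·17.298819+1·0.718766≈5.069699; next y=1/5·0.824534+1/4·5.069699≈1.432331
n=9: y≈1.432331, sp=3, e=sp−y≈1.567669; I≈18.866488, D=e−e_prev≈-0.607798; u=2·1.567669+0·18.866488+1·(-0.607798)≈2.527539; next y=1/5·1.432331+1/4·2.527539≈0.918351

0 3 9.000 0.000
1 3 -0.750 2.250
2 3 7.463 0.263
3 3 0.508 1.918
4 3 6.386 0.511
5 3 1.415 1.699
6 3 5.618 0.693
7 3 2.063 1.543
8 3 5.070 0.825
9 3 2.528 1.432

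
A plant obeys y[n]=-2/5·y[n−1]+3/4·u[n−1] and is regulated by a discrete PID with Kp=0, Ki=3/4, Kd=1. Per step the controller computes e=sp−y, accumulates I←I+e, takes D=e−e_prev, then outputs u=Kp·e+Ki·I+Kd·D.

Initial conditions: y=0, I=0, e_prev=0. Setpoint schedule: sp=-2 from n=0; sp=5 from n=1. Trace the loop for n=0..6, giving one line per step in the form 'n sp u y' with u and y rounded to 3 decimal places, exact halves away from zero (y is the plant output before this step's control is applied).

0 -2 -3.500 0.000
1 5 13.844 -2.625
2 5 -14.664 11.433
3 5 41.826 -15.571
4 5 -62.795 37.598
5 5 140.458 -62.135
6 5 -245.506 130.198

(exact arithmetic carried between steps; '≈' marks a value shown rounded to 6 d.p. or computed from one; I and e_prev carry over from the previous line; the table rounds u and y to 3 d.p., halves away from zero)
n=0: y=0, sp=-2, e=sp−y=-2; I=-2, D=e−e_prev=-2; u=0·(-2)+3/4·(-2)+1·(-2)=-3.5; next y=-2/5·0+3/4·(-3.5)=-2.625
n=1: y=-2.625, sp=5, e=sp−y=7.625; I=5.625, D=e−e_prev=9.625; u=0·7.625+3/4·5.625+1·9.625=13.84375; next y=-2/5·(-2.625)+3/4·13.84375≈11.432813
n=2: y≈11.432813, sp=5, e=sp−y≈-6.432813; I≈-0.807813, D=e−e_prev≈-14.057813; u=0·(-6.432813)+3/4·(-0.807813)+1·(-14.057813)≈-14.663672; next y=-2/5·11.432813+3/4·(-14.663672)≈-15.570879
n=3: y≈-15.570879, sp=5, e=sp−y≈20.570879; I≈19.763066, D=e−e_prev≈27.003691; u=0·20.570879+3/4·19.763066+1·27.003691≈41.825991; next y=-2/5·(-15.570879)+3/4·41.825991≈37.597845
n=4: y≈37.597845, sp=5, e=sp−y≈-32.597845; I≈-12.834779, D=e−e_prev≈-53.168724; u=0·(-32.597845)+3/4·(-12.834779)+1·(-53.168724)≈-62.794808; next y=-2/5·37.597845+3/4·(-62.794808)≈-62.135244
n=5: y≈-62.135244, sp=5, e=sp−y≈67.135244; I≈54.300465, D=e−e_prev≈99.733089; u=0·67.135244+3/4·54.300465+1·99.733089≈140.458438; next y=-2/5·(-62.135244)+3/4·140.458438≈130.197926
n=6: y≈130.197926, sp=5, e=sp−y≈-125.197926; I≈-70.897461, D=e−e_prev≈-192.333170; u=0·(-125.197926)+3/4·(-70.897461)+1·(-192.333170)≈-245.506265; next y=-2/5·130.197926+3/4·(-245.506265)≈-236.208869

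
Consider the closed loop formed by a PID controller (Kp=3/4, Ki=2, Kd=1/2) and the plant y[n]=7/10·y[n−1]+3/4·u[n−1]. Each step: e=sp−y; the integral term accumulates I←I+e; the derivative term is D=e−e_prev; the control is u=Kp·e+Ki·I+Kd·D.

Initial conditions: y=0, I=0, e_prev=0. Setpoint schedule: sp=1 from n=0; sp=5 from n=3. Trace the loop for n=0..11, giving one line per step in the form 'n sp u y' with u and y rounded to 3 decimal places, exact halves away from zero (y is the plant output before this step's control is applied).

0 1 3.250 0.000
1 1 -3.172 2.438
2 1 5.280 -0.673
3 5 6.545 3.489
4 5 -2.903 7.351
5 5 8.570 2.968
6 5 -7.553 8.505
7 5 14.908 0.289
8 5 -15.834 11.383
9 5 26.641 -3.907
10 5 -31.936 17.245
11 5 48.808 -11.880

(exact arithmetic carried between steps; '≈' marks a value shown rounded to 6 d.p. or computed from one; I and e_prev carry over from the previous line; the table rounds u and y to 3 d.p., halves away from zero)
n=0: y=0, sp=1, e=sp−y=1; I=1, D=e−e_prev=1; u=3/4·1+2·1+1/2·1=3.25; next y=7/10·0+3/4·3.25=2.4375
n=1: y=2.4375, sp=1, e=sp−y=-1.4375; I=-0.4375, D=e−e_prev=-2.4375; u=3/4·(-1.4375)+2·(-0.4375)+1/2·(-2.4375)=-3.171875; next y=7/10·2.4375+3/4·(-3.171875)≈-0.672656
n=2: y≈-0.672656, sp=1, e=sp−y≈1.672656; I≈1.235156, D=e−e_prev≈3.110156; u=3/4·1.672656+2·1.235156+1/2·3.110156≈5.279883; next y=7/10·(-0.672656)+3/4·5.279883≈3.489053
n=3: y≈3.489053, sp=5, e=sp−y≈1.510947; I≈2.746104, D=e−e_prev≈-0.161709; u=3/4·1.510947+2·2.746104+1/2·(-0.161709)≈6.544563; next y=7/10·3.489053+3/4·6.544563≈7.350759
n=4: y≈7.350759, sp=5, e=sp−y≈-2.350759; I≈0.395344, D=e−e_prev≈-3.861706; u=3/4·(-2.350759)+2·0.395344+1/2·(-3.861706)≈-2.903234; next y=7/10·7.350759+3/4·(-2.903234)≈2.968106
n=5: y≈2.968106, sp=5, e=sp−y≈2.031894; I≈2.427238, D=e−e_prev≈4.382653; u=3/4·2.031894+2·2.427238+1/2·4.382653≈8.569724; next y=7/10·2.968106+3/4·8.569724≈8.504967
n=6: y≈8.504967, sp=5, e=sp−y≈-3.504967; I≈-1.077729, D=e−e_prev≈-5.536861; u=3/4·(-3.504967)+2·(-1.077729)+1/2·(-5.536861)≈-7.552613; next y=7/10·8.504967+3/4·(-7.552613)≈0.289017
n=7: y≈0.289017, sp=5, e=sp−y≈4.710983; I≈3.633254, D=e−e_prev≈8.215950; u=3/4·4.710983+2·3.633254+1/2·8.215950≈14.907721; next y=7/10·0.289017+3/4·14.907721≈11.383102
n=8: y≈11.383102, sp=5, e=sp−y≈-6.383102; I≈-2.749848, D=e−e_prev≈-11.094085; u=3/4·(-6.383102)+2·(-2.749848)+1/2·(-11.094085)≈-15.834066; next y=7/10·11.383102+3/4·(-15.834066)≈-3.907378
n=9: y≈-3.907378, sp=5, e=sp−y≈8.907378; I≈6.157530, D=e−e_prev≈15.290480; u=3/4·8.907378+2·6.157530+1/2·15.290480≈26.640832; next y=7/10·(-3.907378)+3/4·26.640832≈17.245460
n=10: y≈17.245460, sp=5, e=sp−y≈-12.245460; I≈-6.087930, D=e−e_prev≈-21.152838; u=3/4·(-12.245460)+2·(-6.087930)+1/2·(-21.152838)≈-31.936375; next y=7/10·17.245460+3/4·(-31.936375)≈-11.880459
n=11: y≈-11.880459, sp=5, e=sp−y≈16.880459; I≈10.792529, D=e−e_prev≈29.125919; u=3/4·16.880459+2·10.792529+1/2·29.125919≈48.808361; next y=7/10·(-11.880459)+3/4·48.808361≈28.289949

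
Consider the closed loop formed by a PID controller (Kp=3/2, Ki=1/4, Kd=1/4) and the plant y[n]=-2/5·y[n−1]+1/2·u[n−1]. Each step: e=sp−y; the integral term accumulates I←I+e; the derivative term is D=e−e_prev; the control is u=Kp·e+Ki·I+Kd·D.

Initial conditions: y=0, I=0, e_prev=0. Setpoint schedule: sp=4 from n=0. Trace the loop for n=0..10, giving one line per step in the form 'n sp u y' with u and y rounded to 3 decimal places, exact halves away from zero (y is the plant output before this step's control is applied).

(exact arithmetic carried between steps; '≈' marks a value shown rounded to 6 d.p. or computed from one; I and e_prev carry over from the previous line; the table rounds u and y to 3 d.p., halves away from zero)
n=0: y=0, sp=4, e=sp−y=4; I=4, D=e−e_prev=4; u=3/2·4+1/4·4+1/4·4=8; next y=-2/5·0+1/2·8=4
n=1: y=4, sp=4, e=sp−y=0; I=4, D=e−e_prev=-4; u=3/2·0+1/4·4+1/4·(-4)=0; next y=-2/5·4+1/2·0=-1.6
n=2: y=-1.6, sp=4, e=sp−y=5.6; I=9.6, D=e−e_prev=5.6; u=3/2·5.6+1/4·9.6+1/4·5.6=12.2; next y=-2/5·(-1.6)+1/2·12.2=6.74
n=3: y=6.74, sp=4, e=sp−y=-2.74; I=6.86, D=e−e_prev=-8.34; u=3/2·(-2.74)+1/4·6.86+1/4·(-8.34)=-4.48; next y=-2/5·6.74+1/2·(-4.48)=-4.936
n=4: y=-4.936, sp=4, e=sp−y=8.936; I=15.796, D=e−e_prev=11.676; u=3/2·8.936+1/4·15.796+1/4·11.676=20.272; next y=-2/5·(-4.936)+1/2·20.272=12.1104
n=5: y=12.1104, sp=4, e=sp−y=-8.1104; I=7.6856, D=e−e_prev=-17.0464; u=3/2·(-8.1104)+1/4·7.6856+1/4·(-17.0464)=-14.5058; next y=-2/5·12.1104+1/2·(-14.5058)=-12.09706
n=6: y=-12.09706, sp=4, e=sp−y=16.09706; I=23.78266, D=e−e_prev=24.20746; u=3/2·16.09706+1/4·23.78266+1/4·24.20746=36.14312; next y=-2/5·(-12.09706)+1/2·36.14312=22.910384
n=7: y=22.910384, sp=4, e=sp−y=-18.910384; I=4.872276, D=e−e_prev=-35.007444; u=3/2·(-18.910384)+1/4·4.872276+1/4·(-35.007444)=-35.899368; next y=-2/5·22.910384+1/2·(-35.899368)≈-27.113838
n=8: y≈-27.113838, sp=4, e=sp−y≈31.113838; I≈35.986114, D=e−e_prev≈50.024222; u=3/2·31.113838+1/4·35.986114+1/4·50.024222≈68.173340; next y=-2/5·(-27.113838)+1/2·68.173340≈44.932205
n=9: y≈44.932205, sp=4, e=sp−y≈-40.932205; I≈-4.946092, D=e−e_prev≈-72.046043; u=3/2·(-40.932205)+1/4·(-4.946092)+1/4·(-72.046043)≈-80.646341; next y=-2/5·44.932205+1/2·(-80.646341)≈-58.296053
n=10: y≈-58.296053, sp=4, e=sp−y≈62.296053; I≈57.349961, D=e−e_prev≈103.228258; u=3/2·62.296053+1/4·57.349961+1/4·103.228258≈133.588634; next y=-2/5·(-58.296053)+1/2·133.588634≈90.112738

0 4 8.000 0.000
1 4 0.000 4.000
2 4 12.200 -1.600
3 4 -4.480 6.740
4 4 20.272 -4.936
5 4 -14.506 12.110
6 4 36.143 -12.097
7 4 -35.899 22.910
8 4 68.173 -27.114
9 4 -80.646 44.932
10 4 133.589 -58.296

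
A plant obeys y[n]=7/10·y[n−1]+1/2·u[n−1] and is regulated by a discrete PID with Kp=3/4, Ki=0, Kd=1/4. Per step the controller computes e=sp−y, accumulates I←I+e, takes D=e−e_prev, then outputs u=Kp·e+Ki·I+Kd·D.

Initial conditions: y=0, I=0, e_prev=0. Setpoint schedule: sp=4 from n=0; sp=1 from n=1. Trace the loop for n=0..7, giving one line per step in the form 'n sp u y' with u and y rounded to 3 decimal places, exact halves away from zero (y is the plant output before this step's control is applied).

(exact arithmetic carried between steps; '≈' marks a value shown rounded to 6 d.p. or computed from one; I and e_prev carry over from the previous line; the table rounds u and y to 3 d.p., halves away from zero)
n=0: y=0, sp=4, e=sp−y=4; I=4, D=e−e_prev=4; u=3/4·4+0·4+1/4·4=4; next y=7/10·0+1/2·4=2
n=1: y=2, sp=1, e=sp−y=-1; I=3, D=e−e_prev=-5; u=3/4·(-1)+0·3+1/4·(-5)=-2; next y=7/10·2+1/2·(-2)=0.4
n=2: y=0.4, sp=1, e=sp−y=0.6; I=3.6, D=e−e_prev=1.6; u=3/4·0.6+0·3.6+1/4·1.6=0.85; next y=7/10·0.4+1/2·0.85=0.705
n=3: y=0.705, sp=1, e=sp−y=0.295; I=3.895, D=e−e_prev=-0.305; u=3/4·0.295+0·3.895+1/4·(-0.305)=0.145; next y=7/10·0.705+1/2·0.145=0.566
n=4: y=0.566, sp=1, e=sp−y=0.434; I=4.329, D=e−e_prev=0.139; u=3/4·0.434+0·4.329+1/4·0.139=0.36025; next y=7/10·0.566+1/2·0.36025=0.576325
n=5: y=0.576325, sp=1, e=sp−y=0.423675; I=4.752675, D=e−e_prev=-0.010325; u=3/4·0.423675+0·4.752675+1/4·(-0.010325)=0.315175; next y=7/10·0.576325+1/2·0.315175=0.561015
n=6: y=0.561015, sp=1, e=sp−y=0.438985; I=5.19166, D=e−e_prev=0.01531; u=3/4·0.438985+0·5.19166+1/4·0.01531≈0.333066; next y=7/10·0.561015+1/2·0.333066≈0.559244
n=7: y≈0.559244, sp=1, e=sp−y≈0.440756; I≈5.632416, D=e−e_prev≈0.001771; u=3/4·0.440756+0·5.632416+1/4·0.001771≈0.331010; next y=7/10·0.559244+1/2·0.331010≈0.556976

0 4 4.000 0.000
1 1 -2.000 2.000
2 1 0.850 0.400
3 1 0.145 0.705
4 1 0.360 0.566
5 1 0.315 0.576
6 1 0.333 0.561
7 1 0.331 0.559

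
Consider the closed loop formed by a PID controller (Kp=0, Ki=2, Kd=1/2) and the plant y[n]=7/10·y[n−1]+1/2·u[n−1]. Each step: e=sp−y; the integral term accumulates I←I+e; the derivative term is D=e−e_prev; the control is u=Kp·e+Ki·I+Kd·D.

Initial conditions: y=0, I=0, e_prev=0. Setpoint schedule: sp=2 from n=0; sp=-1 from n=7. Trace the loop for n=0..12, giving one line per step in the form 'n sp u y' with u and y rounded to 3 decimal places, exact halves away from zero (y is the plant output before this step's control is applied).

(exact arithmetic carried between steps; '≈' marks a value shown rounded to 6 d.p. or computed from one; I and e_prev carry over from the previous line; the table rounds u and y to 3 d.p., halves away from zero)
n=0: y=0, sp=2, e=sp−y=2; I=2, D=e−e_prev=2; u=0·2+2·2+1/2·2=5; next y=7/10·0+1/2·5=2.5
n=1: y=2.5, sp=2, e=sp−y=-0.5; I=1.5, D=e−e_prev=-2.5; u=0·(-0.5)+2·1.5+1/2·(-2.5)=1.75; next y=7/10·2.5+1/2·1.75=2.625
n=2: y=2.625, sp=2, e=sp−y=-0.625; I=0.875, D=e−e_prev=-0.125; u=0·(-0.625)+2·0.875+1/2·(-0.125)=1.6875; next y=7/10·2.625+1/2·1.6875=2.68125
n=3: y=2.68125, sp=2, e=sp−y=-0.68125; I=0.19375, D=e−e_prev=-0.05625; u=0·(-0.68125)+2·0.19375+1/2·(-0.05625)=0.359375; next y=7/10·2.68125+1/2·0.359375≈2.056563
n=4: y≈2.056563, sp=2, e=sp−y≈-0.056563; I≈0.137188, D=e−e_prev≈0.624688; u=0·(-0.056563)+2·0.137188+1/2·0.624688≈0.586719; next y=7/10·2.056563+1/2·0.586719≈1.732953
n=5: y≈1.732953, sp=2, e=sp−y≈0.267047; I≈0.404234, D=e−e_prev≈0.323609; u=0·0.267047+2·0.404234+1/2·0.323609≈0.970273; next y=7/10·1.732953+1/2·0.970273≈1.698204
n=6: y≈1.698204, sp=2, e=sp−y≈0.301796; I≈0.706030, D=e−e_prev≈0.034749; u=0·0.301796+2·0.706030+1/2·0.034749≈1.429436; next y=7/10·1.698204+1/2·1.429436≈1.903461
n=7: y≈1.903461, sp=-1, e=sp−y≈-2.903461; I≈-2.197430, D=e−e_prev≈-3.205257; u=0·(-2.903461)+2·(-2.197430)+1/2·(-3.205257)≈-5.997488; next y=7/10·1.903461+1/2·(-5.997488)≈-1.666322
n=8: y≈-1.666322, sp=-1, e=sp−y≈0.666322; I≈-1.531108, D=e−e_prev≈3.569782; u=0·0.666322+2·(-1.531108)+1/2·3.569782≈-1.277325; next y=7/10·(-1.666322)+1/2·(-1.277325)≈-1.805088
n=9: y≈-1.805088, sp=-1, e=sp−y≈0.805088; I≈-0.726020, D=e−e_prev≈0.138766; u=0·0.805088+2·(-0.726020)+1/2·0.138766≈-1.382658; next y=7/10·(-1.805088)+1/2·(-1.382658)≈-1.954890
n=10: y≈-1.954890, sp=-1, e=sp−y≈0.954890; I≈0.228870, D=e−e_prev≈0.149802; u=0·0.954890+2·0.228870+1/2·0.149802≈0.532641; next y=7/10·(-1.954890)+1/2·0.532641≈-1.102103
n=11: y≈-1.102103, sp=-1, e=sp−y≈0.102103; I≈0.330973, D=e−e_prev≈-0.852788; u=0·0.102103+2·0.330973+1/2·(-0.852788)≈0.235551; next y=7/10·(-1.102103)+1/2·0.235551≈-0.653696
n=12: y≈-0.653696, sp=-1, e=sp−y≈-0.346304; I≈-0.015331, D=e−e_prev≈-0.448406; u=0·(-0.346304)+2·(-0.015331)+1/2·(-0.448406)≈-0.254866; next y=7/10·(-0.653696)+1/2·(-0.254866)≈-0.585020

0 2 5.000 0.000
1 2 1.750 2.500
2 2 1.688 2.625
3 2 0.359 2.681
4 2 0.587 2.057
5 2 0.970 1.733
6 2 1.429 1.698
7 -1 -5.997 1.903
8 -1 -1.277 -1.666
9 -1 -1.383 -1.805
10 -1 0.533 -1.955
11 -1 0.236 -1.102
12 -1 -0.255 -0.654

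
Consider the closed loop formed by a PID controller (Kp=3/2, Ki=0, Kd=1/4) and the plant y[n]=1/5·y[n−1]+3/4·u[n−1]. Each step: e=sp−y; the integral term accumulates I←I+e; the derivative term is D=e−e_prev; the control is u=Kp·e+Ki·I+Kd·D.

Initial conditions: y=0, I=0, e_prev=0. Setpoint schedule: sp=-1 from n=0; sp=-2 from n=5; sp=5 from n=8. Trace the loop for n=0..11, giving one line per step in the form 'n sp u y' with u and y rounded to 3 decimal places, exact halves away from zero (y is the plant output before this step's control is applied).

0 -1 -1.750 0.000
1 -1 0.797 -1.313
2 -1 -2.415 0.335
3 -1 1.636 -1.744
4 -1 -3.472 0.878
5 -2 1.220 -2.429
6 -2 -4.358 0.429
7 -2 2.677 -3.183
8 5 6.055 1.371
9 5 -0.584 4.815
10 5 7.785 0.525
11 5 -2.770 5.943

(exact arithmetic carried between steps; '≈' marks a value shown rounded to 6 d.p. or computed from one; I and e_prev carry over from the previous line; the table rounds u and y to 3 d.p., halves away from zero)
n=0: y=0, sp=-1, e=sp−y=-1; I=-1, D=e−e_prev=-1; u=3/2·(-1)+0·(-1)+1/4·(-1)=-1.75; next y=1/5·0+3/4·(-1.75)=-1.3125
n=1: y=-1.3125, sp=-1, e=sp−y=0.3125; I=-0.6875, D=e−e_prev=1.3125; u=3/2·0.3125+0·(-0.6875)+1/4·1.3125=0.796875; next y=1/5·(-1.3125)+3/4·0.796875≈0.335156
n=2: y≈0.335156, sp=-1, e=sp−y≈-1.335156; I≈-2.022656, D=e−e_prev≈-1.647656; u=3/2·(-1.335156)+0·(-2.022656)+1/4·(-1.647656)≈-2.414648; next y=1/5·0.335156+3/4·(-2.414648)≈-1.743955
n=3: y≈-1.743955, sp=-1, e=sp−y≈0.743955; I≈-1.278701, D=e−e_prev≈2.079111; u=3/2·0.743955+0·(-1.278701)+1/4·2.079111≈1.635710; next y=1/5·(-1.743955)+3/4·1.635710≈0.877992
n=4: y≈0.877992, sp=-1, e=sp−y≈-1.877992; I≈-3.156693, D=e−e_prev≈-2.621947; u=3/2·(-1.877992)+0·(-3.156693)+1/4·(-2.621947)≈-3.472474; next y=1/5·0.877992+3/4·(-3.472474)≈-2.428757
n=5: y≈-2.428757, sp=-2, e=sp−y≈0.428757; I≈-2.727936, D=e−e_prev≈2.306749; u=3/2·0.428757+0·(-2.727936)+1/4·2.306749≈1.219824; next y=1/5·(-2.428757)+3/4·1.219824≈0.429116
n=6: y≈0.429116, sp=-2, e=sp−y≈-2.429116; I≈-5.157052, D=e−e_prev≈-2.857874; u=3/2·(-2.429116)+0·(-5.157052)+1/4·(-2.857874)≈-4.358143; next y=1/5·0.429116+3/4·(-4.358143)≈-3.182784
n=7: y≈-3.182784, sp=-2, e=sp−y≈1.182784; I≈-3.974268, D=e−e_prev≈3.611900; u=3/2·1.182784+0·(-3.974268)+1/4·3.611900≈2.677151; next y=1/5·(-3.182784)+3/4·2.677151≈1.371306
n=8: y≈1.371306, sp=5, e=sp−y≈3.628694; I≈-0.345574, D=e−e_prev≈2.445910; u=3/2·3.628694+0·(-0.345574)+1/4·2.445910≈6.054518; next y=1/5·1.371306+3/4·6.054518≈4.815150
n=9: y≈4.815150, sp=5, e=sp−y≈0.184850; I≈-0.160724, D=e−e_prev≈-3.443844; u=3/2·0.184850+0·(-0.160724)+1/4·(-3.443844)≈-0.583686; next y=1/5·4.815150+3/4·(-0.583686)≈0.525266
n=10: y≈0.525266, sp=5, e=sp−y≈4.474734; I≈4.314010, D=e−e_prev≈4.289884; u=3/2·4.474734+0·4.314010+1/4·4.289884≈7.784573; next y=1/5·0.525266+3/4·7.784573≈5.943483
n=11: y≈5.943483, sp=5, e=sp−y≈-0.943483; I≈3.370528, D=e−e_prev≈-5.418217; u=3/2·(-0.943483)+0·3.370528+1/4·(-5.418217)≈-2.769778; next y=1/5·5.943483+3/4·(-2.769778)≈-0.888637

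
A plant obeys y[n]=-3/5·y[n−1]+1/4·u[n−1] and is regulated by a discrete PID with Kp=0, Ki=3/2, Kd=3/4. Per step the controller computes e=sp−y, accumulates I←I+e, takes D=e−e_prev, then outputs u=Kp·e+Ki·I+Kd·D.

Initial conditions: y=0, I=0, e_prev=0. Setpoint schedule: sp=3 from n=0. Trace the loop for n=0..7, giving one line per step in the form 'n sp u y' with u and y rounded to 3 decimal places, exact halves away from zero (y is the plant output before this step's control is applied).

0 3 6.750 0.000
1 3 5.203 1.688
2 3 11.586 0.288
3 3 9.125 2.723
4 3 16.038 0.647
5 3 11.318 3.621
6 3 19.287 0.657
7 3 12.094 4.428

(exact arithmetic carried between steps; '≈' marks a value shown rounded to 6 d.p. or computed from one; I and e_prev carry over from the previous line; the table rounds u and y to 3 d.p., halves away from zero)
n=0: y=0, sp=3, e=sp−y=3; I=3, D=e−e_prev=3; u=0·3+3/2·3+3/4·3=6.75; next y=-3/5·0+1/4·6.75=1.6875
n=1: y=1.6875, sp=3, e=sp−y=1.3125; I=4.3125, D=e−e_prev=-1.6875; u=0·1.3125+3/2·4.3125+3/4·(-1.6875)=5.203125; next y=-3/5·1.6875+1/4·5.203125≈0.288281
n=2: y≈0.288281, sp=3, e=sp−y≈2.711719; I≈7.024219, D=e−e_prev≈1.399219; u=0·2.711719+3/2·7.024219+3/4·1.399219≈11.585742; next y=-3/5·0.288281+1/4·11.585742≈2.723467
n=3: y≈2.723467, sp=3, e=sp−y≈0.276533; I≈7.300752, D=e−e_prev≈-2.435186; u=0·0.276533+3/2·7.300752+3/4·(-2.435186)≈9.124739; next y=-3/5·2.723467+1/4·9.124739≈0.647105
n=4: y≈0.647105, sp=3, e=sp−y≈2.352895; I≈9.653647, D=e−e_prev≈2.076362; u=0·2.352895+3/2·9.653647+3/4·2.076362≈16.037743; next y=-3/5·0.647105+1/4·16.037743≈3.621173
n=5: y≈3.621173, sp=3, e=sp−y≈-0.621173; I≈9.032474, D=e−e_prev≈-2.974068; u=0·(-0.621173)+3/2·9.032474+3/4·(-2.974068)≈11.318160; next y=-3/5·3.621173+1/4·11.318160≈0.656836
n=6: y≈0.656836, sp=3, e=sp−y≈2.343164; I≈11.375638, D=e−e_prev≈2.964337; u=0·2.343164+3/2·11.375638+3/4·2.964337≈19.286709; next y=-3/5·0.656836+1/4·19.286709≈4.427576
n=7: y≈4.427576, sp=3, e=sp−y≈-1.427576; I≈9.948063, D=e−e_prev≈-3.770739; u=0·(-1.427576)+3/2·9.948063+3/4·(-3.770739)≈12.094039; next y=-3/5·4.427576+1/4·12.094039≈0.366965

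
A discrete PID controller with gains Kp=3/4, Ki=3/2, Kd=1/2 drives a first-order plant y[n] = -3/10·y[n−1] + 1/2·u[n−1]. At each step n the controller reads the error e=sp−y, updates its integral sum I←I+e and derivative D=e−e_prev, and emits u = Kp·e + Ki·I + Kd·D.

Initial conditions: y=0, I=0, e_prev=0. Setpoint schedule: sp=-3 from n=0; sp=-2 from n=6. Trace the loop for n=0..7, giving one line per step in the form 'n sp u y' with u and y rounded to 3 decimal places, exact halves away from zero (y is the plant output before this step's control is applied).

(exact arithmetic carried between steps; '≈' marks a value shown rounded to 6 d.p. or computed from one; I and e_prev carry over from the previous line; the table rounds u and y to 3 d.p., halves away from zero)
n=0: y=0, sp=-3, e=sp−y=-3; I=-3, D=e−e_prev=-3; u=3/4·(-3)+3/2·(-3)+1/2·(-3)=-8.25; next y=-3/10·0+1/2·(-8.25)=-4.125
n=1: y=-4.125, sp=-3, e=sp−y=1.125; I=-1.875, D=e−e_prev=4.125; u=3/4·1.125+3/2·(-1.875)+1/2·4.125=0.09375; next y=-3/10·(-4.125)+1/2·0.09375=1.284375
n=2: y=1.284375, sp=-3, e=sp−y=-4.284375; I=-6.159375, D=e−e_prev=-5.409375; u=3/4·(-4.284375)+3/2·(-6.159375)+1/2·(-5.409375)≈-15.157031; next y=-3/10·1.284375+1/2·(-15.157031)≈-7.963828
n=3: y≈-7.963828, sp=-3, e=sp−y≈4.963828; I≈-1.195547, D=e−e_prev≈9.248203; u=3/4·4.963828+3/2·(-1.195547)+1/2·9.248203≈6.553652; next y=-3/10·(-7.963828)+1/2·6.553652≈5.665975
n=4: y≈5.665975, sp=-3, e=sp−y≈-8.665975; I≈-9.861521, D=e−e_prev≈-13.629803; u=3/4·(-8.665975)+3/2·(-9.861521)+1/2·(-13.629803)≈-28.106665; next y=-3/10·5.665975+1/2·(-28.106665)≈-15.753125
n=5: y≈-15.753125, sp=-3, e=sp−y≈12.753125; I≈2.891603, D=e−e_prev≈21.419099; u=3/4·12.753125+3/2·2.891603+1/2·21.419099≈24.611798; next y=-3/10·(-15.753125)+1/2·24.611798≈17.031836
n=6: y≈17.031836, sp=-2, e=sp−y≈-19.031836; I≈-16.140233, D=e−e_prev≈-31.784961; u=3/4·(-19.031836)+3/2·(-16.140233)+1/2·(-31.784961)≈-54.376708; next y=-3/10·17.031836+1/2·(-54.376708)≈-32.297905
n=7: y≈-32.297905, sp=-2, e=sp−y≈30.297905; I≈14.157671, D=e−e_prev≈49.329741; u=3/4·30.297905+3/2·14.157671+1/2·49.329741≈68.624806; next y=-3/10·(-32.297905)+1/2·68.624806≈44.001775

0 -3 -8.250 0.000
1 -3 0.094 -4.125
2 -3 -15.157 1.284
3 -3 6.554 -7.964
4 -3 -28.107 5.666
5 -3 24.612 -15.753
6 -2 -54.377 17.032
7 -2 68.625 -32.298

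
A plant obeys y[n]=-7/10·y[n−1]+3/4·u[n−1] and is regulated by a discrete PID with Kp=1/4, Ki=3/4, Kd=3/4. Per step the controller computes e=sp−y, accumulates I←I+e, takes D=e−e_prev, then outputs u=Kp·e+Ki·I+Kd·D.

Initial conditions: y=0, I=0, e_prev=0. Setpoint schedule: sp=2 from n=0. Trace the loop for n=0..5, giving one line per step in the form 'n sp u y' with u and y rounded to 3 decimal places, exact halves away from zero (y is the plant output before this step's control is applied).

(exact arithmetic carried between steps; '≈' marks a value shown rounded to 6 d.p. or computed from one; I and e_prev carry over from the previous line; the table rounds u and y to 3 d.p., halves away from zero)
n=0: y=0, sp=2, e=sp−y=2; I=2, D=e−e_prev=2; u=1/4·2+3/4·2+3/4·2=3.5; next y=-7/10·0+3/4·3.5=2.625
n=1: y=2.625, sp=2, e=sp−y=-0.625; I=1.375, D=e−e_prev=-2.625; u=1/4·(-0.625)+3/4·1.375+3/4·(-2.625)=-1.09375; next y=-7/10·2.625+3/4·(-1.09375)≈-2.657813
n=2: y≈-2.657813, sp=2, e=sp−y≈4.657813; I≈6.032813, D=e−e_prev≈5.282813; u=1/4·4.657813+3/4·6.032813+3/4·5.282813≈9.651172; next y=-7/10·(-2.657813)+3/4·9.651172≈9.098848
n=3: y≈9.098848, sp=2, e=sp−y≈-7.098848; I≈-1.066035, D=e−e_prev≈-11.756660; u=1/4·(-7.098848)+3/4·(-1.066035)+3/4·(-11.756660)≈-11.391733; next y=-7/10·9.098848+3/4·(-11.391733)≈-14.912993
n=4: y≈-14.912993, sp=2, e=sp−y≈16.912993; I≈15.846958, D=e−e_prev≈24.011841; u=1/4·16.912993+3/4·15.846958+3/4·24.011841≈34.122348; next y=-7/10·(-14.912993)+3/4·34.122348≈36.030856
n=5: y≈36.030856, sp=2, e=sp−y≈-34.030856; I≈-18.183898, D=e−e_prev≈-50.943850; u=1/4·(-34.030856)+3/4·(-18.183898)+3/4·(-50.943850)≈-60.353525; next y=-7/10·36.030856+3/4·(-60.353525)≈-70.486743

0 2 3.500 0.000
1 2 -1.094 2.625
2 2 9.651 -2.658
3 2 -11.392 9.099
4 2 34.122 -14.913
5 2 -60.354 36.031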